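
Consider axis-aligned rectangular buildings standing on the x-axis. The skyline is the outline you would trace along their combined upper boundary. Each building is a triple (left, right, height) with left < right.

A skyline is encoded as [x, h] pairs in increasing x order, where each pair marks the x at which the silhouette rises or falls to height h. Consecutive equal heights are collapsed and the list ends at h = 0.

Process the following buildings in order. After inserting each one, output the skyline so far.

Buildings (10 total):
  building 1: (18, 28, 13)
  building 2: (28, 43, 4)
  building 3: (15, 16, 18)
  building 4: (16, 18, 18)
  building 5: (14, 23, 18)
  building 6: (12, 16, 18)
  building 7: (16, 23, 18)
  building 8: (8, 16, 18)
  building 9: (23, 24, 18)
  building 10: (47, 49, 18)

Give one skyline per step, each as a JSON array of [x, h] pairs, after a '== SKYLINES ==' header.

== SKYLINES ==
[[18,13],[28,0]]
[[18,13],[28,4],[43,0]]
[[15,18],[16,0],[18,13],[28,4],[43,0]]
[[15,18],[18,13],[28,4],[43,0]]
[[14,18],[23,13],[28,4],[43,0]]
[[12,18],[23,13],[28,4],[43,0]]
[[12,18],[23,13],[28,4],[43,0]]
[[8,18],[23,13],[28,4],[43,0]]
[[8,18],[24,13],[28,4],[43,0]]
[[8,18],[24,13],[28,4],[43,0],[47,18],[49,0]]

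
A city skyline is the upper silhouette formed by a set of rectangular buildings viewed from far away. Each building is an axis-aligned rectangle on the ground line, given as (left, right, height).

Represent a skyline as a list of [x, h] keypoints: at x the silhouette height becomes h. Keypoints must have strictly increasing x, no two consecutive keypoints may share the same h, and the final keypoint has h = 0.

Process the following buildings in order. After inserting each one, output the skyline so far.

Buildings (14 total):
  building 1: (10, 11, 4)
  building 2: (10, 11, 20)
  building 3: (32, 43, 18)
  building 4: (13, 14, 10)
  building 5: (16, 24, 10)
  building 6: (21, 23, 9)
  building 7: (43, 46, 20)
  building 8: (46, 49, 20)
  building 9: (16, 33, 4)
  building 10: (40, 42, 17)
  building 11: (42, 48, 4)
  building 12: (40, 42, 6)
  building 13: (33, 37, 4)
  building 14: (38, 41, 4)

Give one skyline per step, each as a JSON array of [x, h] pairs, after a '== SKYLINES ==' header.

== SKYLINES ==
[[10,4],[11,0]]
[[10,20],[11,0]]
[[10,20],[11,0],[32,18],[43,0]]
[[10,20],[11,0],[13,10],[14,0],[32,18],[43,0]]
[[10,20],[11,0],[13,10],[14,0],[16,10],[24,0],[32,18],[43,0]]
[[10,20],[11,0],[13,10],[14,0],[16,10],[24,0],[32,18],[43,0]]
[[10,20],[11,0],[13,10],[14,0],[16,10],[24,0],[32,18],[43,20],[46,0]]
[[10,20],[11,0],[13,10],[14,0],[16,10],[24,0],[32,18],[43,20],[49,0]]
[[10,20],[11,0],[13,10],[14,0],[16,10],[24,4],[32,18],[43,20],[49,0]]
[[10,20],[11,0],[13,10],[14,0],[16,10],[24,4],[32,18],[43,20],[49,0]]
[[10,20],[11,0],[13,10],[14,0],[16,10],[24,4],[32,18],[43,20],[49,0]]
[[10,20],[11,0],[13,10],[14,0],[16,10],[24,4],[32,18],[43,20],[49,0]]
[[10,20],[11,0],[13,10],[14,0],[16,10],[24,4],[32,18],[43,20],[49,0]]
[[10,20],[11,0],[13,10],[14,0],[16,10],[24,4],[32,18],[43,20],[49,0]]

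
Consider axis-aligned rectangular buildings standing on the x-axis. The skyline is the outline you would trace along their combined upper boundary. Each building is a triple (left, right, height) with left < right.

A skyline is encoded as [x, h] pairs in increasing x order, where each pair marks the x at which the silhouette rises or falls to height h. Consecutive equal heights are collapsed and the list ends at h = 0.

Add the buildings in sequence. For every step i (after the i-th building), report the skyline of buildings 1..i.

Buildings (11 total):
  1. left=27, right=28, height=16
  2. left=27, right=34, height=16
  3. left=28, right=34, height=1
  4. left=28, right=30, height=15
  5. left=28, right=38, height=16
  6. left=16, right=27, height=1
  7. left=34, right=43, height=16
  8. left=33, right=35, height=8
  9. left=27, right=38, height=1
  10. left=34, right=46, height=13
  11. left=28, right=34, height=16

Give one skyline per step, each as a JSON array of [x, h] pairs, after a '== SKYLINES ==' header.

== SKYLINES ==
[[27,16],[28,0]]
[[27,16],[34,0]]
[[27,16],[34,0]]
[[27,16],[34,0]]
[[27,16],[38,0]]
[[16,1],[27,16],[38,0]]
[[16,1],[27,16],[43,0]]
[[16,1],[27,16],[43,0]]
[[16,1],[27,16],[43,0]]
[[16,1],[27,16],[43,13],[46,0]]
[[16,1],[27,16],[43,13],[46,0]]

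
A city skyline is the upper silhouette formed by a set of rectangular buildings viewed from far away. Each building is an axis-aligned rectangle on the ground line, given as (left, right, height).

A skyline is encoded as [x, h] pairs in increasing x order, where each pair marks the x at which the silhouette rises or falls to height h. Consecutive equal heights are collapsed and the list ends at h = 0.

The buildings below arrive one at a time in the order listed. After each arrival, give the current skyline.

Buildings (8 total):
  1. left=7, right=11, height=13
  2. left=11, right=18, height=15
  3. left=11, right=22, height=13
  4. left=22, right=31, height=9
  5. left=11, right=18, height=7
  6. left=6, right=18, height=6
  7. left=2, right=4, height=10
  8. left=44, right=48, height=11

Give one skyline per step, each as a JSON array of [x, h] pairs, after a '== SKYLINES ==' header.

== SKYLINES ==
[[7,13],[11,0]]
[[7,13],[11,15],[18,0]]
[[7,13],[11,15],[18,13],[22,0]]
[[7,13],[11,15],[18,13],[22,9],[31,0]]
[[7,13],[11,15],[18,13],[22,9],[31,0]]
[[6,6],[7,13],[11,15],[18,13],[22,9],[31,0]]
[[2,10],[4,0],[6,6],[7,13],[11,15],[18,13],[22,9],[31,0]]
[[2,10],[4,0],[6,6],[7,13],[11,15],[18,13],[22,9],[31,0],[44,11],[48,0]]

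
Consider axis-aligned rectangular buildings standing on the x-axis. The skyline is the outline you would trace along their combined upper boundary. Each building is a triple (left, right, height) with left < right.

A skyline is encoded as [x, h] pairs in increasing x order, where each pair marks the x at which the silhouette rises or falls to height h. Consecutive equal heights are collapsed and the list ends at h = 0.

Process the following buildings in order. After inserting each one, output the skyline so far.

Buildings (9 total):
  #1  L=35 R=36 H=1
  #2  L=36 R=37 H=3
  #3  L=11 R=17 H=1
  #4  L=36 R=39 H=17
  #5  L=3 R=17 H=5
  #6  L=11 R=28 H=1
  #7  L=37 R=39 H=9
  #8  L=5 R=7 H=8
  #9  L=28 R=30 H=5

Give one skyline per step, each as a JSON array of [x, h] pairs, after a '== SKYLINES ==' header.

== SKYLINES ==
[[35,1],[36,0]]
[[35,1],[36,3],[37,0]]
[[11,1],[17,0],[35,1],[36,3],[37,0]]
[[11,1],[17,0],[35,1],[36,17],[39,0]]
[[3,5],[17,0],[35,1],[36,17],[39,0]]
[[3,5],[17,1],[28,0],[35,1],[36,17],[39,0]]
[[3,5],[17,1],[28,0],[35,1],[36,17],[39,0]]
[[3,5],[5,8],[7,5],[17,1],[28,0],[35,1],[36,17],[39,0]]
[[3,5],[5,8],[7,5],[17,1],[28,5],[30,0],[35,1],[36,17],[39,0]]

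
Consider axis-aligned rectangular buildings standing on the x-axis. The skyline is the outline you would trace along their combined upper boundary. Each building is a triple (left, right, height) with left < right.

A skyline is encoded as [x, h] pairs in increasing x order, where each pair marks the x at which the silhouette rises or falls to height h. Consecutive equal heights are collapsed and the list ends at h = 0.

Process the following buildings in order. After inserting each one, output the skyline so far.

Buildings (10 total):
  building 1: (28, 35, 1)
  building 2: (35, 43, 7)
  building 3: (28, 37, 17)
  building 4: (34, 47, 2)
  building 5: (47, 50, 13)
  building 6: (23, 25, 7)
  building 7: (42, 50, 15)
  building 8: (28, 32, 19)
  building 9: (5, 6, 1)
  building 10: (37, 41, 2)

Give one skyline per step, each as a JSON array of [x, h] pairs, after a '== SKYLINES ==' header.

== SKYLINES ==
[[28,1],[35,0]]
[[28,1],[35,7],[43,0]]
[[28,17],[37,7],[43,0]]
[[28,17],[37,7],[43,2],[47,0]]
[[28,17],[37,7],[43,2],[47,13],[50,0]]
[[23,7],[25,0],[28,17],[37,7],[43,2],[47,13],[50,0]]
[[23,7],[25,0],[28,17],[37,7],[42,15],[50,0]]
[[23,7],[25,0],[28,19],[32,17],[37,7],[42,15],[50,0]]
[[5,1],[6,0],[23,7],[25,0],[28,19],[32,17],[37,7],[42,15],[50,0]]
[[5,1],[6,0],[23,7],[25,0],[28,19],[32,17],[37,7],[42,15],[50,0]]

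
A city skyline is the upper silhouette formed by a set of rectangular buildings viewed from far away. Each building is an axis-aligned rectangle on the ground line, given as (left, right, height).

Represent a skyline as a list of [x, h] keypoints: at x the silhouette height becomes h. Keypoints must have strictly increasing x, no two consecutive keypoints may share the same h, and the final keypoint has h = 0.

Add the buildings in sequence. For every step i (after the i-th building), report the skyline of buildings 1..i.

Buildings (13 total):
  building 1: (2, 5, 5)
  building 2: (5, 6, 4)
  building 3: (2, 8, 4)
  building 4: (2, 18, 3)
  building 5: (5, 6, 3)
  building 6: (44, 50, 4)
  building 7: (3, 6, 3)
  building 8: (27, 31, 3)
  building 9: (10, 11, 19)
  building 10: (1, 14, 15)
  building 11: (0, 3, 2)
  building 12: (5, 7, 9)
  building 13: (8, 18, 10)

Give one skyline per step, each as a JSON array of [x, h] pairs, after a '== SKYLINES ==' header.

== SKYLINES ==
[[2,5],[5,0]]
[[2,5],[5,4],[6,0]]
[[2,5],[5,4],[8,0]]
[[2,5],[5,4],[8,3],[18,0]]
[[2,5],[5,4],[8,3],[18,0]]
[[2,5],[5,4],[8,3],[18,0],[44,4],[50,0]]
[[2,5],[5,4],[8,3],[18,0],[44,4],[50,0]]
[[2,5],[5,4],[8,3],[18,0],[27,3],[31,0],[44,4],[50,0]]
[[2,5],[5,4],[8,3],[10,19],[11,3],[18,0],[27,3],[31,0],[44,4],[50,0]]
[[1,15],[10,19],[11,15],[14,3],[18,0],[27,3],[31,0],[44,4],[50,0]]
[[0,2],[1,15],[10,19],[11,15],[14,3],[18,0],[27,3],[31,0],[44,4],[50,0]]
[[0,2],[1,15],[10,19],[11,15],[14,3],[18,0],[27,3],[31,0],[44,4],[50,0]]
[[0,2],[1,15],[10,19],[11,15],[14,10],[18,0],[27,3],[31,0],[44,4],[50,0]]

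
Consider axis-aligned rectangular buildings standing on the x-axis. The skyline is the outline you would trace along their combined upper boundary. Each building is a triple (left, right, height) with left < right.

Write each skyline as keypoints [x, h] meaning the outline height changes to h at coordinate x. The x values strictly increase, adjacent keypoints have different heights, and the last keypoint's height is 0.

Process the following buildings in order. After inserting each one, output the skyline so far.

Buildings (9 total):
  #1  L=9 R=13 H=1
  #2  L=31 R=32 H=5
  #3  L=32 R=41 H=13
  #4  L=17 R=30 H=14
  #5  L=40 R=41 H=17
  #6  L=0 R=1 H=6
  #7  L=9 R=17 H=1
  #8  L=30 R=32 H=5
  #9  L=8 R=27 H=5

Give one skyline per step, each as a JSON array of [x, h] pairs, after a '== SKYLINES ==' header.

== SKYLINES ==
[[9,1],[13,0]]
[[9,1],[13,0],[31,5],[32,0]]
[[9,1],[13,0],[31,5],[32,13],[41,0]]
[[9,1],[13,0],[17,14],[30,0],[31,5],[32,13],[41,0]]
[[9,1],[13,0],[17,14],[30,0],[31,5],[32,13],[40,17],[41,0]]
[[0,6],[1,0],[9,1],[13,0],[17,14],[30,0],[31,5],[32,13],[40,17],[41,0]]
[[0,6],[1,0],[9,1],[17,14],[30,0],[31,5],[32,13],[40,17],[41,0]]
[[0,6],[1,0],[9,1],[17,14],[30,5],[32,13],[40,17],[41,0]]
[[0,6],[1,0],[8,5],[17,14],[30,5],[32,13],[40,17],[41,0]]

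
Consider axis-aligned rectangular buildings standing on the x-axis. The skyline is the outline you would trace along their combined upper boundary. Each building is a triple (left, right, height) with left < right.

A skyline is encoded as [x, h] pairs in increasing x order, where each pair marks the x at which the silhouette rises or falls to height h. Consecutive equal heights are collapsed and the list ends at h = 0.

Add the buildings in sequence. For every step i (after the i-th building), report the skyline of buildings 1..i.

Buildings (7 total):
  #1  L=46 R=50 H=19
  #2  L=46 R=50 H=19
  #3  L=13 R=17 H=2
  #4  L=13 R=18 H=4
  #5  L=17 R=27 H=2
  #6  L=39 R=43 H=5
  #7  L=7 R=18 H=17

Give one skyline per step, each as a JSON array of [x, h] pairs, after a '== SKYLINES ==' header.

== SKYLINES ==
[[46,19],[50,0]]
[[46,19],[50,0]]
[[13,2],[17,0],[46,19],[50,0]]
[[13,4],[18,0],[46,19],[50,0]]
[[13,4],[18,2],[27,0],[46,19],[50,0]]
[[13,4],[18,2],[27,0],[39,5],[43,0],[46,19],[50,0]]
[[7,17],[18,2],[27,0],[39,5],[43,0],[46,19],[50,0]]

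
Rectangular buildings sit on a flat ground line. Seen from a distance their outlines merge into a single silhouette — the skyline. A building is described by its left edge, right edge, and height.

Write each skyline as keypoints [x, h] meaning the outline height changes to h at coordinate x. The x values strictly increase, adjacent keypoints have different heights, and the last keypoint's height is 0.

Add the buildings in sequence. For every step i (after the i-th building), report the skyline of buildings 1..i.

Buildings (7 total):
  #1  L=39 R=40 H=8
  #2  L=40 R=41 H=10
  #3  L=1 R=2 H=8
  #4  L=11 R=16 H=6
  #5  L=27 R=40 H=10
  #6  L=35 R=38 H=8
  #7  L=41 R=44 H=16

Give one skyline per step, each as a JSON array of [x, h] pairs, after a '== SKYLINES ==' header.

== SKYLINES ==
[[39,8],[40,0]]
[[39,8],[40,10],[41,0]]
[[1,8],[2,0],[39,8],[40,10],[41,0]]
[[1,8],[2,0],[11,6],[16,0],[39,8],[40,10],[41,0]]
[[1,8],[2,0],[11,6],[16,0],[27,10],[41,0]]
[[1,8],[2,0],[11,6],[16,0],[27,10],[41,0]]
[[1,8],[2,0],[11,6],[16,0],[27,10],[41,16],[44,0]]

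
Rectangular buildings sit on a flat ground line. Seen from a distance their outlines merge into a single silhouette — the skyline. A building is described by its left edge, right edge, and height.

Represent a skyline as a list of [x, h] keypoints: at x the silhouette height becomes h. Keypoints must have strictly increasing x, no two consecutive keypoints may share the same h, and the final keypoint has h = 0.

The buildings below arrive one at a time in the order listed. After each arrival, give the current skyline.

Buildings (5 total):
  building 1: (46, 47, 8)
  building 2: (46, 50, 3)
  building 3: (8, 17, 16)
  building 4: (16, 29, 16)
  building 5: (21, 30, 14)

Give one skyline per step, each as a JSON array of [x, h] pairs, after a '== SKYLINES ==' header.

== SKYLINES ==
[[46,8],[47,0]]
[[46,8],[47,3],[50,0]]
[[8,16],[17,0],[46,8],[47,3],[50,0]]
[[8,16],[29,0],[46,8],[47,3],[50,0]]
[[8,16],[29,14],[30,0],[46,8],[47,3],[50,0]]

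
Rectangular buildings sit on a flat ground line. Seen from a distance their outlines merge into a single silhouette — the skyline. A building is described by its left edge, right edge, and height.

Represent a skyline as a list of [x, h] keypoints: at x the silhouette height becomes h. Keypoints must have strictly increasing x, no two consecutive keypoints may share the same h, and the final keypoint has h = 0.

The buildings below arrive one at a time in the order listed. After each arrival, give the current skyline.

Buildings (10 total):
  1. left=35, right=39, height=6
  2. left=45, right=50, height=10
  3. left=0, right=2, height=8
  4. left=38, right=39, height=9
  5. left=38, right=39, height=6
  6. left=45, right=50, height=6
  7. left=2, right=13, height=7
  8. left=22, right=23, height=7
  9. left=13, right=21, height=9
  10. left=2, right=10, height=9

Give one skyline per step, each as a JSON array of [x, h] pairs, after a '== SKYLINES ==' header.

== SKYLINES ==
[[35,6],[39,0]]
[[35,6],[39,0],[45,10],[50,0]]
[[0,8],[2,0],[35,6],[39,0],[45,10],[50,0]]
[[0,8],[2,0],[35,6],[38,9],[39,0],[45,10],[50,0]]
[[0,8],[2,0],[35,6],[38,9],[39,0],[45,10],[50,0]]
[[0,8],[2,0],[35,6],[38,9],[39,0],[45,10],[50,0]]
[[0,8],[2,7],[13,0],[35,6],[38,9],[39,0],[45,10],[50,0]]
[[0,8],[2,7],[13,0],[22,7],[23,0],[35,6],[38,9],[39,0],[45,10],[50,0]]
[[0,8],[2,7],[13,9],[21,0],[22,7],[23,0],[35,6],[38,9],[39,0],[45,10],[50,0]]
[[0,8],[2,9],[10,7],[13,9],[21,0],[22,7],[23,0],[35,6],[38,9],[39,0],[45,10],[50,0]]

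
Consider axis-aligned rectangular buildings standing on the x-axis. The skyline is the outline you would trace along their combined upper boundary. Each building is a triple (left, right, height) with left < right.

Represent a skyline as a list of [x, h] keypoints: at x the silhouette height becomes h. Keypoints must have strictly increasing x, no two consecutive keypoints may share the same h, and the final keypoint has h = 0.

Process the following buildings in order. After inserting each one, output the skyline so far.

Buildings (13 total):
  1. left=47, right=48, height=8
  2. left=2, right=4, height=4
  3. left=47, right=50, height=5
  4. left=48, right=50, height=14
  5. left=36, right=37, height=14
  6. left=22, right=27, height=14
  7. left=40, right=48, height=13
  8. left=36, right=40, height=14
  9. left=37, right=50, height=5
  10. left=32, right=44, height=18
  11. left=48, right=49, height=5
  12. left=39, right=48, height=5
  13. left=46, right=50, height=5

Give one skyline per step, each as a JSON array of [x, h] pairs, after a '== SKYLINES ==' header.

== SKYLINES ==
[[47,8],[48,0]]
[[2,4],[4,0],[47,8],[48,0]]
[[2,4],[4,0],[47,8],[48,5],[50,0]]
[[2,4],[4,0],[47,8],[48,14],[50,0]]
[[2,4],[4,0],[36,14],[37,0],[47,8],[48,14],[50,0]]
[[2,4],[4,0],[22,14],[27,0],[36,14],[37,0],[47,8],[48,14],[50,0]]
[[2,4],[4,0],[22,14],[27,0],[36,14],[37,0],[40,13],[48,14],[50,0]]
[[2,4],[4,0],[22,14],[27,0],[36,14],[40,13],[48,14],[50,0]]
[[2,4],[4,0],[22,14],[27,0],[36,14],[40,13],[48,14],[50,0]]
[[2,4],[4,0],[22,14],[27,0],[32,18],[44,13],[48,14],[50,0]]
[[2,4],[4,0],[22,14],[27,0],[32,18],[44,13],[48,14],[50,0]]
[[2,4],[4,0],[22,14],[27,0],[32,18],[44,13],[48,14],[50,0]]
[[2,4],[4,0],[22,14],[27,0],[32,18],[44,13],[48,14],[50,0]]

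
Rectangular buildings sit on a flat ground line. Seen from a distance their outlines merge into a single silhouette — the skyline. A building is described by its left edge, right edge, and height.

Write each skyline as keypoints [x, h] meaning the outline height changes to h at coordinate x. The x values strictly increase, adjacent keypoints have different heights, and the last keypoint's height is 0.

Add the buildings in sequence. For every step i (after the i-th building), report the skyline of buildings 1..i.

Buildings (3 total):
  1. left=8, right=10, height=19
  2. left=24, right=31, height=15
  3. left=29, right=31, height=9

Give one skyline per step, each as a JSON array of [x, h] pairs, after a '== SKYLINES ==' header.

== SKYLINES ==
[[8,19],[10,0]]
[[8,19],[10,0],[24,15],[31,0]]
[[8,19],[10,0],[24,15],[31,0]]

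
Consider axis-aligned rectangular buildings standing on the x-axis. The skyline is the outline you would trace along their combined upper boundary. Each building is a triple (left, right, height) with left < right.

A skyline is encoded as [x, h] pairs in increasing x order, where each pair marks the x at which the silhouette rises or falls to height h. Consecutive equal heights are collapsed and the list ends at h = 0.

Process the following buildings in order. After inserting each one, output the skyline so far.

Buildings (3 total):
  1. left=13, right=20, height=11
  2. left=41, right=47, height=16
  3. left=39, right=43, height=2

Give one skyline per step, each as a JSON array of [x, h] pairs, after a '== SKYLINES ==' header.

== SKYLINES ==
[[13,11],[20,0]]
[[13,11],[20,0],[41,16],[47,0]]
[[13,11],[20,0],[39,2],[41,16],[47,0]]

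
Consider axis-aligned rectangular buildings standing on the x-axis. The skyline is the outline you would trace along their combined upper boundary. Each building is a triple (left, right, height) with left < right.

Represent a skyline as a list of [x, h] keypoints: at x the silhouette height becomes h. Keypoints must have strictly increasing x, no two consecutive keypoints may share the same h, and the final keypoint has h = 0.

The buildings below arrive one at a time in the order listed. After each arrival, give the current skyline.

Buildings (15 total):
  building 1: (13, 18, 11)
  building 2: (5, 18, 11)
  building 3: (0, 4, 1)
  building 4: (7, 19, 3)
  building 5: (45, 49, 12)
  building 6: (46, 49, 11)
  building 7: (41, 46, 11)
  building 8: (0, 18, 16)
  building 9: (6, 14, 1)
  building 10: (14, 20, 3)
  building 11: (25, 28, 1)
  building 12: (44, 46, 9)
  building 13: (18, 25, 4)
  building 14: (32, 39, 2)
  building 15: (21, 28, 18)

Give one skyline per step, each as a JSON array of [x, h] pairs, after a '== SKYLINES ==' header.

== SKYLINES ==
[[13,11],[18,0]]
[[5,11],[18,0]]
[[0,1],[4,0],[5,11],[18,0]]
[[0,1],[4,0],[5,11],[18,3],[19,0]]
[[0,1],[4,0],[5,11],[18,3],[19,0],[45,12],[49,0]]
[[0,1],[4,0],[5,11],[18,3],[19,0],[45,12],[49,0]]
[[0,1],[4,0],[5,11],[18,3],[19,0],[41,11],[45,12],[49,0]]
[[0,16],[18,3],[19,0],[41,11],[45,12],[49,0]]
[[0,16],[18,3],[19,0],[41,11],[45,12],[49,0]]
[[0,16],[18,3],[20,0],[41,11],[45,12],[49,0]]
[[0,16],[18,3],[20,0],[25,1],[28,0],[41,11],[45,12],[49,0]]
[[0,16],[18,3],[20,0],[25,1],[28,0],[41,11],[45,12],[49,0]]
[[0,16],[18,4],[25,1],[28,0],[41,11],[45,12],[49,0]]
[[0,16],[18,4],[25,1],[28,0],[32,2],[39,0],[41,11],[45,12],[49,0]]
[[0,16],[18,4],[21,18],[28,0],[32,2],[39,0],[41,11],[45,12],[49,0]]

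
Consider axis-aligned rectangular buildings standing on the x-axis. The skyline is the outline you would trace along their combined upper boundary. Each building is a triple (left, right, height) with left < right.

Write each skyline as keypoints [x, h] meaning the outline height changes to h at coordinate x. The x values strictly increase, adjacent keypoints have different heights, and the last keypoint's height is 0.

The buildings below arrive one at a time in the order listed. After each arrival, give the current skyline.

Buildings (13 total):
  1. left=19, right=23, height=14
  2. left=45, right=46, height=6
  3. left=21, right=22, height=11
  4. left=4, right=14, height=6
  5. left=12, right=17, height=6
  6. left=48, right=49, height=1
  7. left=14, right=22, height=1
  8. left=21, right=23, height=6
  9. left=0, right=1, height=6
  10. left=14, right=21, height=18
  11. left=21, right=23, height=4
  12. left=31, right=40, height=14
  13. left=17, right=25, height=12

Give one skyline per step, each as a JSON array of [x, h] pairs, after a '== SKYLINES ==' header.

== SKYLINES ==
[[19,14],[23,0]]
[[19,14],[23,0],[45,6],[46,0]]
[[19,14],[23,0],[45,6],[46,0]]
[[4,6],[14,0],[19,14],[23,0],[45,6],[46,0]]
[[4,6],[17,0],[19,14],[23,0],[45,6],[46,0]]
[[4,6],[17,0],[19,14],[23,0],[45,6],[46,0],[48,1],[49,0]]
[[4,6],[17,1],[19,14],[23,0],[45,6],[46,0],[48,1],[49,0]]
[[4,6],[17,1],[19,14],[23,0],[45,6],[46,0],[48,1],[49,0]]
[[0,6],[1,0],[4,6],[17,1],[19,14],[23,0],[45,6],[46,0],[48,1],[49,0]]
[[0,6],[1,0],[4,6],[14,18],[21,14],[23,0],[45,6],[46,0],[48,1],[49,0]]
[[0,6],[1,0],[4,6],[14,18],[21,14],[23,0],[45,6],[46,0],[48,1],[49,0]]
[[0,6],[1,0],[4,6],[14,18],[21,14],[23,0],[31,14],[40,0],[45,6],[46,0],[48,1],[49,0]]
[[0,6],[1,0],[4,6],[14,18],[21,14],[23,12],[25,0],[31,14],[40,0],[45,6],[46,0],[48,1],[49,0]]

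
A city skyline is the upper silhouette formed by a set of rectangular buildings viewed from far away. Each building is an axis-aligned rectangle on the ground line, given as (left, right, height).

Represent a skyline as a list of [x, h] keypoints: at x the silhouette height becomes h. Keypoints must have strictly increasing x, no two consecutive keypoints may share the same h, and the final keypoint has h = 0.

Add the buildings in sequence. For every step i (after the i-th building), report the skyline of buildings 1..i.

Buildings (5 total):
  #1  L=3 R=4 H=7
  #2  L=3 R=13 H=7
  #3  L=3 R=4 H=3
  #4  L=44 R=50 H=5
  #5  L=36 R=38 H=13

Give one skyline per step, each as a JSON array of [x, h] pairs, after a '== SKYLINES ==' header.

== SKYLINES ==
[[3,7],[4,0]]
[[3,7],[13,0]]
[[3,7],[13,0]]
[[3,7],[13,0],[44,5],[50,0]]
[[3,7],[13,0],[36,13],[38,0],[44,5],[50,0]]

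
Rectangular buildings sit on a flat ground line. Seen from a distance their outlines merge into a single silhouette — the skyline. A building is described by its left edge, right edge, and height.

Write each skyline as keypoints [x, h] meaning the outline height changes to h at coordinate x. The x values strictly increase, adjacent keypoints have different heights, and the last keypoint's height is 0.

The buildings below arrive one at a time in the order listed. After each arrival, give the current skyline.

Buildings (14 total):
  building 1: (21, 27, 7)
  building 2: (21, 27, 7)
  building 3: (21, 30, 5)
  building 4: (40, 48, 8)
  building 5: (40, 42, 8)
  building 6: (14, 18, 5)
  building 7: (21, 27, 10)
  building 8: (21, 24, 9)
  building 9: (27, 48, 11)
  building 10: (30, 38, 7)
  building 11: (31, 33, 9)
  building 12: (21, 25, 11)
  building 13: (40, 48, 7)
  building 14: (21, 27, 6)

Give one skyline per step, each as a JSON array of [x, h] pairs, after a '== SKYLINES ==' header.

== SKYLINES ==
[[21,7],[27,0]]
[[21,7],[27,0]]
[[21,7],[27,5],[30,0]]
[[21,7],[27,5],[30,0],[40,8],[48,0]]
[[21,7],[27,5],[30,0],[40,8],[48,0]]
[[14,5],[18,0],[21,7],[27,5],[30,0],[40,8],[48,0]]
[[14,5],[18,0],[21,10],[27,5],[30,0],[40,8],[48,0]]
[[14,5],[18,0],[21,10],[27,5],[30,0],[40,8],[48,0]]
[[14,5],[18,0],[21,10],[27,11],[48,0]]
[[14,5],[18,0],[21,10],[27,11],[48,0]]
[[14,5],[18,0],[21,10],[27,11],[48,0]]
[[14,5],[18,0],[21,11],[25,10],[27,11],[48,0]]
[[14,5],[18,0],[21,11],[25,10],[27,11],[48,0]]
[[14,5],[18,0],[21,11],[25,10],[27,11],[48,0]]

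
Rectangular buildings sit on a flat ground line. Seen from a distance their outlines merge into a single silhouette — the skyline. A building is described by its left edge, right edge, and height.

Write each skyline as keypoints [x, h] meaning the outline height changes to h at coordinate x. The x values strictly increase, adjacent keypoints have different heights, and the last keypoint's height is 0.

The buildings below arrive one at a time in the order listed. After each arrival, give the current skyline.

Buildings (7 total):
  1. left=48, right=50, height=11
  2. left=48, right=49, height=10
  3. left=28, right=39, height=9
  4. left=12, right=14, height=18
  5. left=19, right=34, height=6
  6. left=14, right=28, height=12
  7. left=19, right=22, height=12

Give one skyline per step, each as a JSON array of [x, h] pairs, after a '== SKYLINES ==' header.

== SKYLINES ==
[[48,11],[50,0]]
[[48,11],[50,0]]
[[28,9],[39,0],[48,11],[50,0]]
[[12,18],[14,0],[28,9],[39,0],[48,11],[50,0]]
[[12,18],[14,0],[19,6],[28,9],[39,0],[48,11],[50,0]]
[[12,18],[14,12],[28,9],[39,0],[48,11],[50,0]]
[[12,18],[14,12],[28,9],[39,0],[48,11],[50,0]]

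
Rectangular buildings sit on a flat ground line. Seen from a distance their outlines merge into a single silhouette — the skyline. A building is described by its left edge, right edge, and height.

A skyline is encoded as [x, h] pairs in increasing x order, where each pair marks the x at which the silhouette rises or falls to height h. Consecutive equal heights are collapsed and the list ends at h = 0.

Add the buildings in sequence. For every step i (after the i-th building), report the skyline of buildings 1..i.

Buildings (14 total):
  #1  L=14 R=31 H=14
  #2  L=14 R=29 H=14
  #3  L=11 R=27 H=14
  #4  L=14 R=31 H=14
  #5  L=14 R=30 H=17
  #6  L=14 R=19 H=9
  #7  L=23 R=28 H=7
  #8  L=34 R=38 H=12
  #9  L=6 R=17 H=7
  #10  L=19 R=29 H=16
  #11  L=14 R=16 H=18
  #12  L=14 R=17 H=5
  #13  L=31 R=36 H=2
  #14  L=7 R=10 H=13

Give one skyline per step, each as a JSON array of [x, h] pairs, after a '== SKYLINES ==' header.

== SKYLINES ==
[[14,14],[31,0]]
[[14,14],[31,0]]
[[11,14],[31,0]]
[[11,14],[31,0]]
[[11,14],[14,17],[30,14],[31,0]]
[[11,14],[14,17],[30,14],[31,0]]
[[11,14],[14,17],[30,14],[31,0]]
[[11,14],[14,17],[30,14],[31,0],[34,12],[38,0]]
[[6,7],[11,14],[14,17],[30,14],[31,0],[34,12],[38,0]]
[[6,7],[11,14],[14,17],[30,14],[31,0],[34,12],[38,0]]
[[6,7],[11,14],[14,18],[16,17],[30,14],[31,0],[34,12],[38,0]]
[[6,7],[11,14],[14,18],[16,17],[30,14],[31,0],[34,12],[38,0]]
[[6,7],[11,14],[14,18],[16,17],[30,14],[31,2],[34,12],[38,0]]
[[6,7],[7,13],[10,7],[11,14],[14,18],[16,17],[30,14],[31,2],[34,12],[38,0]]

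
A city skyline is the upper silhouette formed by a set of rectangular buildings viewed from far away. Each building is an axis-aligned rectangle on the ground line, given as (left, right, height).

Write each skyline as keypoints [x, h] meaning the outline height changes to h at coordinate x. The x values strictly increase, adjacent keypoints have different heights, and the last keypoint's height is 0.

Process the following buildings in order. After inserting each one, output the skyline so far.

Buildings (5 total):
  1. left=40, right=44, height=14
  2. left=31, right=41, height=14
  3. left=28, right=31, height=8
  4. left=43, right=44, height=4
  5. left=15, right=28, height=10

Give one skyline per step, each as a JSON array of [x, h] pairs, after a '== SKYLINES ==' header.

== SKYLINES ==
[[40,14],[44,0]]
[[31,14],[44,0]]
[[28,8],[31,14],[44,0]]
[[28,8],[31,14],[44,0]]
[[15,10],[28,8],[31,14],[44,0]]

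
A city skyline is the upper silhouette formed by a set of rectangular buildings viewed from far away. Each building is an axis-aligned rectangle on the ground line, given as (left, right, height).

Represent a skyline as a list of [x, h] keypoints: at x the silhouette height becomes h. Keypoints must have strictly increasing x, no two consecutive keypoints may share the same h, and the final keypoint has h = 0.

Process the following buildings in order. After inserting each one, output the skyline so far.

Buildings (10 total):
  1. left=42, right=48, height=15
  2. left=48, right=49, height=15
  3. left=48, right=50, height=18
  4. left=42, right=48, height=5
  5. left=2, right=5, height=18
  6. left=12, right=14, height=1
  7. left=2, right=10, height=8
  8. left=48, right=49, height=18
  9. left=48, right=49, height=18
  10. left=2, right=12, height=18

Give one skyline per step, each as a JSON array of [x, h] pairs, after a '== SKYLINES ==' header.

== SKYLINES ==
[[42,15],[48,0]]
[[42,15],[49,0]]
[[42,15],[48,18],[50,0]]
[[42,15],[48,18],[50,0]]
[[2,18],[5,0],[42,15],[48,18],[50,0]]
[[2,18],[5,0],[12,1],[14,0],[42,15],[48,18],[50,0]]
[[2,18],[5,8],[10,0],[12,1],[14,0],[42,15],[48,18],[50,0]]
[[2,18],[5,8],[10,0],[12,1],[14,0],[42,15],[48,18],[50,0]]
[[2,18],[5,8],[10,0],[12,1],[14,0],[42,15],[48,18],[50,0]]
[[2,18],[12,1],[14,0],[42,15],[48,18],[50,0]]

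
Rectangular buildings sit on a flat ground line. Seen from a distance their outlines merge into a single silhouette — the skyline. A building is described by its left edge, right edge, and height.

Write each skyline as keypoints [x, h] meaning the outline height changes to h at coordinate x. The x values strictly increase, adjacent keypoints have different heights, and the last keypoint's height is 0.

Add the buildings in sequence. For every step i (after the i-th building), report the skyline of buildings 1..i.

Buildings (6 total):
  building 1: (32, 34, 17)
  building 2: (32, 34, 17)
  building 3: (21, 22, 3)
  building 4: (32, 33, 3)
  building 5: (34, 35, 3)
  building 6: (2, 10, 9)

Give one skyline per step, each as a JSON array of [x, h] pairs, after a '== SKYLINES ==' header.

== SKYLINES ==
[[32,17],[34,0]]
[[32,17],[34,0]]
[[21,3],[22,0],[32,17],[34,0]]
[[21,3],[22,0],[32,17],[34,0]]
[[21,3],[22,0],[32,17],[34,3],[35,0]]
[[2,9],[10,0],[21,3],[22,0],[32,17],[34,3],[35,0]]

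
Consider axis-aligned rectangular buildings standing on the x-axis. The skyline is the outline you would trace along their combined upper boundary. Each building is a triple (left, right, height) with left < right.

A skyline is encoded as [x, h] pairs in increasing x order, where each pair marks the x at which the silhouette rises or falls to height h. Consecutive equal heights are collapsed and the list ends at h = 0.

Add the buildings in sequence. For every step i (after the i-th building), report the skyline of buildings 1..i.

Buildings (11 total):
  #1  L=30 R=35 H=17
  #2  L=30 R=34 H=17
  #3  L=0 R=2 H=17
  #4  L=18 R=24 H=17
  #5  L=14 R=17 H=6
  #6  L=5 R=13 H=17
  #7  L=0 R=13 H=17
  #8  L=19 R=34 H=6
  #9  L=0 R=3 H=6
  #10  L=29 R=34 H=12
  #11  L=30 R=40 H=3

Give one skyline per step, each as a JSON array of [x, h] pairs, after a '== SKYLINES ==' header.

== SKYLINES ==
[[30,17],[35,0]]
[[30,17],[35,0]]
[[0,17],[2,0],[30,17],[35,0]]
[[0,17],[2,0],[18,17],[24,0],[30,17],[35,0]]
[[0,17],[2,0],[14,6],[17,0],[18,17],[24,0],[30,17],[35,0]]
[[0,17],[2,0],[5,17],[13,0],[14,6],[17,0],[18,17],[24,0],[30,17],[35,0]]
[[0,17],[13,0],[14,6],[17,0],[18,17],[24,0],[30,17],[35,0]]
[[0,17],[13,0],[14,6],[17,0],[18,17],[24,6],[30,17],[35,0]]
[[0,17],[13,0],[14,6],[17,0],[18,17],[24,6],[30,17],[35,0]]
[[0,17],[13,0],[14,6],[17,0],[18,17],[24,6],[29,12],[30,17],[35,0]]
[[0,17],[13,0],[14,6],[17,0],[18,17],[24,6],[29,12],[30,17],[35,3],[40,0]]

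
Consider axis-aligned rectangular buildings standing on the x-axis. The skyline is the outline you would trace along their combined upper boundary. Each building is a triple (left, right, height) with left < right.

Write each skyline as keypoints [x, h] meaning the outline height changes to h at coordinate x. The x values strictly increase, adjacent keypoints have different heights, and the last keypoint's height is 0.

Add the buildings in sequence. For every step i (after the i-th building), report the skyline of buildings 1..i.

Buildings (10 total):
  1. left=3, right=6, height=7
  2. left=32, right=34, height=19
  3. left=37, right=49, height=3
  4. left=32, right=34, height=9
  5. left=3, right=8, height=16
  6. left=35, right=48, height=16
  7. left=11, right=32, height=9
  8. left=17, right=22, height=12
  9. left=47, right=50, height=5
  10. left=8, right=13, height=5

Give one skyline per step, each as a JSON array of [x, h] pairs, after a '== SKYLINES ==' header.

== SKYLINES ==
[[3,7],[6,0]]
[[3,7],[6,0],[32,19],[34,0]]
[[3,7],[6,0],[32,19],[34,0],[37,3],[49,0]]
[[3,7],[6,0],[32,19],[34,0],[37,3],[49,0]]
[[3,16],[8,0],[32,19],[34,0],[37,3],[49,0]]
[[3,16],[8,0],[32,19],[34,0],[35,16],[48,3],[49,0]]
[[3,16],[8,0],[11,9],[32,19],[34,0],[35,16],[48,3],[49,0]]
[[3,16],[8,0],[11,9],[17,12],[22,9],[32,19],[34,0],[35,16],[48,3],[49,0]]
[[3,16],[8,0],[11,9],[17,12],[22,9],[32,19],[34,0],[35,16],[48,5],[50,0]]
[[3,16],[8,5],[11,9],[17,12],[22,9],[32,19],[34,0],[35,16],[48,5],[50,0]]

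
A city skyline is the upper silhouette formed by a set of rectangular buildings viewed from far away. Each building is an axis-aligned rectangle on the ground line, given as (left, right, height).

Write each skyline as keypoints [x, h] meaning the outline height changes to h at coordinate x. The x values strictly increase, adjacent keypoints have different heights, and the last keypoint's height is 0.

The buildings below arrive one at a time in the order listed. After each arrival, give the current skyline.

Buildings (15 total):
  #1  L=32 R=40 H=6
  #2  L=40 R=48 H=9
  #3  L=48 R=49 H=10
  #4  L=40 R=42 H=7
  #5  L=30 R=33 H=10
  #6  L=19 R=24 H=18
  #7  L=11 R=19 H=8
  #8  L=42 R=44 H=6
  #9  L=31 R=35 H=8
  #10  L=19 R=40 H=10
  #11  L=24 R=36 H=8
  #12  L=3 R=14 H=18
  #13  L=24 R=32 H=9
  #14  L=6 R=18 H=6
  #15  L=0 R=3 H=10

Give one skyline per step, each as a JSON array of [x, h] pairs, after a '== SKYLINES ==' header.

== SKYLINES ==
[[32,6],[40,0]]
[[32,6],[40,9],[48,0]]
[[32,6],[40,9],[48,10],[49,0]]
[[32,6],[40,9],[48,10],[49,0]]
[[30,10],[33,6],[40,9],[48,10],[49,0]]
[[19,18],[24,0],[30,10],[33,6],[40,9],[48,10],[49,0]]
[[11,8],[19,18],[24,0],[30,10],[33,6],[40,9],[48,10],[49,0]]
[[11,8],[19,18],[24,0],[30,10],[33,6],[40,9],[48,10],[49,0]]
[[11,8],[19,18],[24,0],[30,10],[33,8],[35,6],[40,9],[48,10],[49,0]]
[[11,8],[19,18],[24,10],[40,9],[48,10],[49,0]]
[[11,8],[19,18],[24,10],[40,9],[48,10],[49,0]]
[[3,18],[14,8],[19,18],[24,10],[40,9],[48,10],[49,0]]
[[3,18],[14,8],[19,18],[24,10],[40,9],[48,10],[49,0]]
[[3,18],[14,8],[19,18],[24,10],[40,9],[48,10],[49,0]]
[[0,10],[3,18],[14,8],[19,18],[24,10],[40,9],[48,10],[49,0]]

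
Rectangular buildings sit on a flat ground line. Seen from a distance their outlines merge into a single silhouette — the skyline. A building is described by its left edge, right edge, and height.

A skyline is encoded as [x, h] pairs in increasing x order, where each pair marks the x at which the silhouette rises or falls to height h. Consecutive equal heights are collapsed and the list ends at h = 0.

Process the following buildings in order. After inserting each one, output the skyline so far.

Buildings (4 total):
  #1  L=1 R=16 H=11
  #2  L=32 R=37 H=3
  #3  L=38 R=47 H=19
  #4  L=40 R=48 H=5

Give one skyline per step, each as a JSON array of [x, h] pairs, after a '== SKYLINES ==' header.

== SKYLINES ==
[[1,11],[16,0]]
[[1,11],[16,0],[32,3],[37,0]]
[[1,11],[16,0],[32,3],[37,0],[38,19],[47,0]]
[[1,11],[16,0],[32,3],[37,0],[38,19],[47,5],[48,0]]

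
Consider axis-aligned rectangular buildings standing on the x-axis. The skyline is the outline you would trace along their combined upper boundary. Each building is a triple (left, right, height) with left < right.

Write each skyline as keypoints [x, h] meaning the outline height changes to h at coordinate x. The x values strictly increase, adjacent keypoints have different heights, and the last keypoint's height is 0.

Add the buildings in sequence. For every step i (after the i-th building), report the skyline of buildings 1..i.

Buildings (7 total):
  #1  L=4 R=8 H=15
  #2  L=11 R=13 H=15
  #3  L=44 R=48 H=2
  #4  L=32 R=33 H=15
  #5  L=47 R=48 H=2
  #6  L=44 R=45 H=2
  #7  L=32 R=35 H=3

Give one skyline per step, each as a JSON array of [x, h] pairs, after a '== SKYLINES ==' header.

== SKYLINES ==
[[4,15],[8,0]]
[[4,15],[8,0],[11,15],[13,0]]
[[4,15],[8,0],[11,15],[13,0],[44,2],[48,0]]
[[4,15],[8,0],[11,15],[13,0],[32,15],[33,0],[44,2],[48,0]]
[[4,15],[8,0],[11,15],[13,0],[32,15],[33,0],[44,2],[48,0]]
[[4,15],[8,0],[11,15],[13,0],[32,15],[33,0],[44,2],[48,0]]
[[4,15],[8,0],[11,15],[13,0],[32,15],[33,3],[35,0],[44,2],[48,0]]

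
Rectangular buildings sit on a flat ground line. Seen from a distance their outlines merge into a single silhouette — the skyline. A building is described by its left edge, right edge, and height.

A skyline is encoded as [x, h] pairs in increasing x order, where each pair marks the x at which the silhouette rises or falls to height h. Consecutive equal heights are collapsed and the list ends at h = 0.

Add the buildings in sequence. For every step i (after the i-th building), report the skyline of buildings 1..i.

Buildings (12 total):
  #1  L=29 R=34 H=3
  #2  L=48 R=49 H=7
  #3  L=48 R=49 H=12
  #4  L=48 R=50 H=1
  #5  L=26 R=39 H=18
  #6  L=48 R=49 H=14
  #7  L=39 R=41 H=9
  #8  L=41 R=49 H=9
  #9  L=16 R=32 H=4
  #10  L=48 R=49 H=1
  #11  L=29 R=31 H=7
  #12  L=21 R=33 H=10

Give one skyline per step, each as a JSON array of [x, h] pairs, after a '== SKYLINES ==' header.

== SKYLINES ==
[[29,3],[34,0]]
[[29,3],[34,0],[48,7],[49,0]]
[[29,3],[34,0],[48,12],[49,0]]
[[29,3],[34,0],[48,12],[49,1],[50,0]]
[[26,18],[39,0],[48,12],[49,1],[50,0]]
[[26,18],[39,0],[48,14],[49,1],[50,0]]
[[26,18],[39,9],[41,0],[48,14],[49,1],[50,0]]
[[26,18],[39,9],[48,14],[49,1],[50,0]]
[[16,4],[26,18],[39,9],[48,14],[49,1],[50,0]]
[[16,4],[26,18],[39,9],[48,14],[49,1],[50,0]]
[[16,4],[26,18],[39,9],[48,14],[49,1],[50,0]]
[[16,4],[21,10],[26,18],[39,9],[48,14],[49,1],[50,0]]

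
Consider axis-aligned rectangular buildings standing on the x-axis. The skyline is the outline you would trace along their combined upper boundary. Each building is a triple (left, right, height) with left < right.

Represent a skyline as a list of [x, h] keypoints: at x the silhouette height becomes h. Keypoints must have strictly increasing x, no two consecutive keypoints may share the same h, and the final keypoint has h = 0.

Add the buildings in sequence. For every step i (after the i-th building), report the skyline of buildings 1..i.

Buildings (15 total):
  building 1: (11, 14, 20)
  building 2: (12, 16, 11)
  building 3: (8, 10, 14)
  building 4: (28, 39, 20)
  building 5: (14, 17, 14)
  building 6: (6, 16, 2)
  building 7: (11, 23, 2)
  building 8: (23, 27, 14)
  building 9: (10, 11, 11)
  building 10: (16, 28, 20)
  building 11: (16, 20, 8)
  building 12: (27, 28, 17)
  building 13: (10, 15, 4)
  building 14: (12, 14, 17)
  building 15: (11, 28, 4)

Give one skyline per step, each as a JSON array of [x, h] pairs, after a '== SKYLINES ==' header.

== SKYLINES ==
[[11,20],[14,0]]
[[11,20],[14,11],[16,0]]
[[8,14],[10,0],[11,20],[14,11],[16,0]]
[[8,14],[10,0],[11,20],[14,11],[16,0],[28,20],[39,0]]
[[8,14],[10,0],[11,20],[14,14],[17,0],[28,20],[39,0]]
[[6,2],[8,14],[10,2],[11,20],[14,14],[17,0],[28,20],[39,0]]
[[6,2],[8,14],[10,2],[11,20],[14,14],[17,2],[23,0],[28,20],[39,0]]
[[6,2],[8,14],[10,2],[11,20],[14,14],[17,2],[23,14],[27,0],[28,20],[39,0]]
[[6,2],[8,14],[10,11],[11,20],[14,14],[17,2],[23,14],[27,0],[28,20],[39,0]]
[[6,2],[8,14],[10,11],[11,20],[14,14],[16,20],[39,0]]
[[6,2],[8,14],[10,11],[11,20],[14,14],[16,20],[39,0]]
[[6,2],[8,14],[10,11],[11,20],[14,14],[16,20],[39,0]]
[[6,2],[8,14],[10,11],[11,20],[14,14],[16,20],[39,0]]
[[6,2],[8,14],[10,11],[11,20],[14,14],[16,20],[39,0]]
[[6,2],[8,14],[10,11],[11,20],[14,14],[16,20],[39,0]]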